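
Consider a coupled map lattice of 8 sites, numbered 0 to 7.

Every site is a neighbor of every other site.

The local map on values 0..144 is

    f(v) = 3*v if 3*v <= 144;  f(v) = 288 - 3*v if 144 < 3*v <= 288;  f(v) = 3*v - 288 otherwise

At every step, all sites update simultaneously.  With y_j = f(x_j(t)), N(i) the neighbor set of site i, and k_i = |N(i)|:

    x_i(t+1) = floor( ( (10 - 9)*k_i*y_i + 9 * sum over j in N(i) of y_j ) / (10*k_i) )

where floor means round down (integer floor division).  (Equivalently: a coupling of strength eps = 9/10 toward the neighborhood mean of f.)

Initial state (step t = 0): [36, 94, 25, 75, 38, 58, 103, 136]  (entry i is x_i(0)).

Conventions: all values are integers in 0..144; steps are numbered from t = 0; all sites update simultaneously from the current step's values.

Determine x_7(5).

Simulating step by step:
t=0: [36, 94, 25, 75, 38, 58, 103, 136]
t=1: [76, 79, 77, 78, 76, 76, 79, 76]
t=2: [56, 56, 56, 56, 56, 56, 56, 56]
t=3: [120, 120, 120, 120, 120, 120, 120, 120]
t=4: [72, 72, 72, 72, 72, 72, 72, 72]
t=5: [72, 72, 72, 72, 72, 72, 72, 72]

Answer: x_7(5) = 72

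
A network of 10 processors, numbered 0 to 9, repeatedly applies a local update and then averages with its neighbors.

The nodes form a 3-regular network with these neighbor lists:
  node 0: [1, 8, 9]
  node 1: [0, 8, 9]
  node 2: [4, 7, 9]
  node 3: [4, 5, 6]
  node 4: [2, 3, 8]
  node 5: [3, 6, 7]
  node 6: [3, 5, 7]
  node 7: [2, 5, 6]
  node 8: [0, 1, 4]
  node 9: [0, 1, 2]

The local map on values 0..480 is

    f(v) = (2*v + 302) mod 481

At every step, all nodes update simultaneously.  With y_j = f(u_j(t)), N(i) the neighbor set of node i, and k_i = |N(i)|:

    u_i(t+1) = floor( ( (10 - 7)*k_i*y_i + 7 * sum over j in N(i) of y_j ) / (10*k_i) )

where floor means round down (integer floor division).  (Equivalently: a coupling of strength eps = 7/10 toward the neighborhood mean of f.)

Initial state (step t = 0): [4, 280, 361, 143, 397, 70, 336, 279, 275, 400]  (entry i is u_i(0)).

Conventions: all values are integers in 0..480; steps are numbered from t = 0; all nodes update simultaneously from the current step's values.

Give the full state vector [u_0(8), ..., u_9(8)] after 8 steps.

Answer: [94, 94, 67, 239, 64, 255, 255, 241, 85, 95]

Derivation:
t=0: [4, 280, 361, 143, 397, 70, 336, 279, 275, 400]
t=1: [301, 305, 170, 169, 166, 248, 220, 234, 303, 217]
t=2: [386, 387, 210, 218, 220, 260, 256, 259, 363, 313]
t=3: [179, 180, 316, 295, 209, 319, 318, 315, 133, 243]
t=4: [187, 188, 368, 392, 293, 445, 445, 454, 165, 281]
t=5: [229, 229, 265, 239, 204, 209, 209, 199, 231, 224]
t=6: [277, 277, 272, 254, 286, 248, 248, 259, 268, 292]
t=7: [377, 377, 374, 338, 363, 324, 324, 334, 373, 381]
t=8: [94, 94, 67, 239, 64, 255, 255, 241, 85, 95]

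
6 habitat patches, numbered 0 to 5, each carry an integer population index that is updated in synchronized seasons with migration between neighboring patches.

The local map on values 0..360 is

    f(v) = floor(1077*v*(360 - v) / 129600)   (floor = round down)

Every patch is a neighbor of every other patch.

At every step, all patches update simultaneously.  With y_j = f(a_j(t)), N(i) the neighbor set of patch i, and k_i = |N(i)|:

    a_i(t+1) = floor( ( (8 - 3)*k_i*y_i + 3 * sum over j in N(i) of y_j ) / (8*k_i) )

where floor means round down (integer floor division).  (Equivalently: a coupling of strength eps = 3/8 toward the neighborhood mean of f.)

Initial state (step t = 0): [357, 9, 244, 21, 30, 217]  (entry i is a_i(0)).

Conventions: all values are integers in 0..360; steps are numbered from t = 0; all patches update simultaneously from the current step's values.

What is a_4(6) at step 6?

Simulating step by step:
t=0: [357, 9, 244, 21, 30, 217]
t=1: [54, 64, 179, 82, 95, 191]
t=2: [167, 178, 240, 196, 207, 239]
t=3: [262, 263, 247, 262, 260, 247]
t=4: [215, 215, 225, 215, 217, 225]
t=5: [257, 257, 253, 257, 256, 253]
t=6: [219, 219, 222, 219, 221, 222]

Answer: a_4(6) = 221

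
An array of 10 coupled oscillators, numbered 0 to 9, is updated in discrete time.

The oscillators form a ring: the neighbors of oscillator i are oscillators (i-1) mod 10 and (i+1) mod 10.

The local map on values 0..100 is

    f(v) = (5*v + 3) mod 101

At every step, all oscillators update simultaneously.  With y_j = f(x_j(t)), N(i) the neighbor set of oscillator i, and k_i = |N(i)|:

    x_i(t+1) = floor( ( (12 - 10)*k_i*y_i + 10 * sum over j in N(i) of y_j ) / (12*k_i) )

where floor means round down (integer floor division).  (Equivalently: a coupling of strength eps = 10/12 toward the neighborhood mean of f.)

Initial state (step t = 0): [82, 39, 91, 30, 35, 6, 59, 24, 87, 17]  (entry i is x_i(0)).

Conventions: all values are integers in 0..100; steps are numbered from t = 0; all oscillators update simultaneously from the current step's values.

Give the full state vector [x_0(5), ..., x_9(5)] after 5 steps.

Simulating step by step:
t=0: [82, 39, 91, 30, 35, 6, 59, 24, 87, 17]
t=1: [78, 42, 71, 63, 48, 77, 38, 57, 51, 32]
t=2: [45, 62, 20, 42, 48, 69, 86, 76, 71, 71]
t=3: [31, 13, 9, 19, 30, 36, 56, 48, 65, 42]
t=4: [42, 55, 77, 58, 83, 69, 64, 51, 25, 36]
t=5: [67, 52, 83, 56, 59, 21, 45, 28, 62, 29]

Answer: [67, 52, 83, 56, 59, 21, 45, 28, 62, 29]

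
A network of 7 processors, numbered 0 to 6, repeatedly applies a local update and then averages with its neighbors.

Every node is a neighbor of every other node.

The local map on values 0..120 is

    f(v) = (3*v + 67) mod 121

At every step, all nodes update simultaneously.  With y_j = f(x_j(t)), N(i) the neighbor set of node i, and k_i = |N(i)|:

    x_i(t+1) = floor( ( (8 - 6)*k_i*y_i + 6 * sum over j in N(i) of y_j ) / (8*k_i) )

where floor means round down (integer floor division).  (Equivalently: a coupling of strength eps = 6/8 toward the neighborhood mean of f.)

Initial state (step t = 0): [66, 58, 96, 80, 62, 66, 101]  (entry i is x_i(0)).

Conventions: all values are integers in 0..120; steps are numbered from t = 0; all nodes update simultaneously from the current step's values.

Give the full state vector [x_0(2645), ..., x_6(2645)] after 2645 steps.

Answer: [109, 108, 108, 109, 109, 109, 109]
Key observation: The state at step 7, [35, 34, 34, 35, 35, 35, 35], reappears at step 12: the system is in a cycle of period 5 from step 7 on.  Therefore the state at step 2645 equals the state at step 7 + ((2645 - 7) mod 5) = 10, which is [109, 108, 108, 109, 109, 109, 109].

Derivation:
t=0: [66, 58, 96, 80, 62, 66, 101]
t=1: [48, 60, 59, 53, 46, 48, 46]
t=2: [68, 58, 57, 70, 68, 68, 68]
t=3: [52, 63, 63, 52, 52, 52, 52]
t=4: [80, 69, 69, 80, 80, 80, 80]
t=5: [56, 52, 52, 56, 56, 56, 56]
t=6: [111, 109, 109, 111, 111, 111, 111]
t=7: [35, 34, 34, 35, 35, 35, 35]
t=8: [50, 49, 49, 50, 50, 50, 50]
t=9: [95, 94, 94, 95, 95, 95, 95]
t=10: [109, 108, 108, 109, 109, 109, 109]
t=11: [30, 29, 29, 30, 30, 30, 30]
t=12: [35, 34, 34, 35, 35, 35, 35]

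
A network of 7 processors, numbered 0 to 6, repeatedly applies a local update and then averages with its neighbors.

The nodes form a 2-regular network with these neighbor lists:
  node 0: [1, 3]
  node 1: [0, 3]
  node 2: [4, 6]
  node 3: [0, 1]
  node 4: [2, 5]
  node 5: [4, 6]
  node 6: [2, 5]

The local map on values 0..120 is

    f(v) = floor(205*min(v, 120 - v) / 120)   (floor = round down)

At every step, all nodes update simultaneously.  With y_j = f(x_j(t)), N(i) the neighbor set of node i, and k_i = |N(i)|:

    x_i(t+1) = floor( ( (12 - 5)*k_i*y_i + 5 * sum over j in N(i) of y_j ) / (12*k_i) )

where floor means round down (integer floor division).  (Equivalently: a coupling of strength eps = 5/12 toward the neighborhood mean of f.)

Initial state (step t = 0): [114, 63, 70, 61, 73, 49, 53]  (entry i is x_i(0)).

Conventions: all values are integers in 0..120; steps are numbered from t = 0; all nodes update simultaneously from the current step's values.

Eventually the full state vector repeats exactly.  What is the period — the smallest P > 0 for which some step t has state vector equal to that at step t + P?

Answer: 6
Key observation: The state at step 9, [75, 75, 92, 75, 92, 92, 92], reappears at step 15 — and no state repeats earlier — so the cycle the system enters has period 6.

Derivation:
t=0: [114, 63, 70, 61, 73, 49, 53]
t=1: [46, 79, 85, 80, 81, 83, 87]
t=2: [74, 71, 59, 70, 63, 62, 58]
t=3: [80, 82, 99, 83, 98, 98, 99]
t=4: [66, 64, 35, 64, 36, 36, 35]
t=5: [93, 94, 59, 94, 60, 60, 59]
t=6: [45, 44, 100, 44, 101, 101, 100]
t=7: [75, 75, 33, 75, 32, 32, 33]
t=8: [76, 76, 55, 76, 54, 54, 55]
t=9: [75, 75, 92, 75, 92, 92, 92]
t=10: [76, 76, 47, 76, 47, 47, 47]
t=11: [75, 75, 80, 75, 80, 80, 80]
t=12: [76, 76, 68, 76, 68, 68, 68]
t=13: [75, 75, 88, 75, 88, 88, 88]
t=14: [76, 76, 54, 76, 54, 54, 54]
t=15: [75, 75, 92, 75, 92, 92, 92]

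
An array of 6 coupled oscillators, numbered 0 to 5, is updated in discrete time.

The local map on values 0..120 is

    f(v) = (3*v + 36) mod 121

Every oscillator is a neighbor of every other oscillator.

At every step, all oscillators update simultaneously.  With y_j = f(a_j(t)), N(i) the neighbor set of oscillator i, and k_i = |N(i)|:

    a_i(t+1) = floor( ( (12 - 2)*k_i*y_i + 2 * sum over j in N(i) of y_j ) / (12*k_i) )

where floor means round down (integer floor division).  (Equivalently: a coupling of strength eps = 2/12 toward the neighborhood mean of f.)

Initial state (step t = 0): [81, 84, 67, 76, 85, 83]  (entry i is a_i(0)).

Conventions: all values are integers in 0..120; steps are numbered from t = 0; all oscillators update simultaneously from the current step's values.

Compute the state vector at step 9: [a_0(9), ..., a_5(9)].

Answer: [36, 24, 83, 47, 77, 49]

Derivation:
t=0: [81, 84, 67, 76, 85, 83]
t=1: [40, 47, 103, 28, 49, 44]
t=2: [42, 58, 96, 110, 63, 51]
t=3: [45, 84, 78, 15, 96, 67]
t=4: [53, 50, 35, 78, 79, 106]
t=5: [70, 63, 27, 33, 35, 100]
t=6: [14, 94, 105, 22, 27, 86]
t=7: [80, 78, 105, 99, 111, 59]
t=8: [39, 34, 99, 84, 16, 85]
t=9: [36, 24, 83, 47, 77, 49]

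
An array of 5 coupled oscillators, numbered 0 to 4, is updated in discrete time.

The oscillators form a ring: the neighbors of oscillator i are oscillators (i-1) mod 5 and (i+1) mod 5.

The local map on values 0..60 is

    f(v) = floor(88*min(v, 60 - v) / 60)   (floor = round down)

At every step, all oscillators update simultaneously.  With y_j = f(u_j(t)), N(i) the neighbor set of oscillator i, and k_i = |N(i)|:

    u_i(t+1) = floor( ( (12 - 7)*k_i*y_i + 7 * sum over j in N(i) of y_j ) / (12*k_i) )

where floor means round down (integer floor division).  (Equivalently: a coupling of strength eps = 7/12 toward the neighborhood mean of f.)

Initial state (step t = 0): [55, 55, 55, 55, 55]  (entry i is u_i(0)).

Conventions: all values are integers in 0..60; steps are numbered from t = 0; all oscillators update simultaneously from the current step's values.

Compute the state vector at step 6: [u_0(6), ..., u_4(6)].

Answer: [42, 42, 42, 42, 42]

Derivation:
t=0: [55, 55, 55, 55, 55]
t=1: [7, 7, 7, 7, 7]
t=2: [10, 10, 10, 10, 10]
t=3: [14, 14, 14, 14, 14]
t=4: [20, 20, 20, 20, 20]
t=5: [29, 29, 29, 29, 29]
t=6: [42, 42, 42, 42, 42]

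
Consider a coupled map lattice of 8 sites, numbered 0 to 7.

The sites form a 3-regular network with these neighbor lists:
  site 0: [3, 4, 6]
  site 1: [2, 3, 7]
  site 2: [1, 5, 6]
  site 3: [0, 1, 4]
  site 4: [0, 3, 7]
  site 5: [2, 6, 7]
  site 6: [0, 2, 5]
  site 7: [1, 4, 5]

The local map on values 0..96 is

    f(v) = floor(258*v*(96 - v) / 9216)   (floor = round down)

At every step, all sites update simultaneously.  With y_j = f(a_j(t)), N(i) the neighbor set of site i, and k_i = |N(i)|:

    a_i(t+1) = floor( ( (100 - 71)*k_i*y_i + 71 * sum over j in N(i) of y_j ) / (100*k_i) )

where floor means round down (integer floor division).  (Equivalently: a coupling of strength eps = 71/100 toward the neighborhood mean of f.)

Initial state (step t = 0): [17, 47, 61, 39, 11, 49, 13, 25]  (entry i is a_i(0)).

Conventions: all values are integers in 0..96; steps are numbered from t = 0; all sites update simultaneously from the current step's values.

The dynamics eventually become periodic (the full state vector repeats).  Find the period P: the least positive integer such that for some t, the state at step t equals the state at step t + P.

Simulating step by step:
t=0: [17, 47, 61, 39, 11, 49, 13, 25]
t=1: [38, 58, 54, 48, 42, 51, 46, 50]
t=2: [62, 62, 63, 62, 63, 63, 63, 63]
t=3: [58, 58, 58, 58, 58, 58, 58, 58]
t=4: [61, 61, 61, 61, 61, 61, 61, 61]
t=5: [59, 59, 59, 59, 59, 59, 59, 59]
t=6: [61, 61, 61, 61, 61, 61, 61, 61]

Answer: 2
Key observation: The state at step 4, [61, 61, 61, 61, 61, 61, 61, 61], reappears at step 6 — and no state repeats earlier — so the cycle the system enters has period 2.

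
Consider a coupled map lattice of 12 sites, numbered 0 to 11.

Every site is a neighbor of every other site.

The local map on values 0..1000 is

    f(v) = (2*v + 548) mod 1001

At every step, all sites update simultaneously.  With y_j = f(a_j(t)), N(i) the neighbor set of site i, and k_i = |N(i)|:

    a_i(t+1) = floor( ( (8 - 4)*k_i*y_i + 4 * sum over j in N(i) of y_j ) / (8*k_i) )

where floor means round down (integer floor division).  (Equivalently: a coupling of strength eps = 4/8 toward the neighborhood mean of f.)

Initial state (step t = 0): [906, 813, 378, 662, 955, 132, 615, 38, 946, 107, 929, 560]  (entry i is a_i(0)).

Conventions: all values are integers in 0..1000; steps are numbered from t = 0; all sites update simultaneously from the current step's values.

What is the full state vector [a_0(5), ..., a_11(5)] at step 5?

Simulating step by step:
t=0: [906, 813, 378, 662, 955, 132, 615, 38, 946, 107, 929, 560]
t=1: [464, 380, 439, 697, 509, 671, 655, 585, 501, 648, 485, 605]
t=2: [572, 496, 549, 784, 613, 760, 746, 682, 606, 739, 591, 700]
t=3: [597, 528, 576, 335, 634, 313, 300, 697, 628, 294, 614, 713]
t=4: [656, 593, 636, 417, 689, 397, 386, 746, 684, 380, 671, 761]
t=5: [690, 632, 672, 472, 720, 454, 444, 317, 715, 439, 703, 330]

Answer: [690, 632, 672, 472, 720, 454, 444, 317, 715, 439, 703, 330]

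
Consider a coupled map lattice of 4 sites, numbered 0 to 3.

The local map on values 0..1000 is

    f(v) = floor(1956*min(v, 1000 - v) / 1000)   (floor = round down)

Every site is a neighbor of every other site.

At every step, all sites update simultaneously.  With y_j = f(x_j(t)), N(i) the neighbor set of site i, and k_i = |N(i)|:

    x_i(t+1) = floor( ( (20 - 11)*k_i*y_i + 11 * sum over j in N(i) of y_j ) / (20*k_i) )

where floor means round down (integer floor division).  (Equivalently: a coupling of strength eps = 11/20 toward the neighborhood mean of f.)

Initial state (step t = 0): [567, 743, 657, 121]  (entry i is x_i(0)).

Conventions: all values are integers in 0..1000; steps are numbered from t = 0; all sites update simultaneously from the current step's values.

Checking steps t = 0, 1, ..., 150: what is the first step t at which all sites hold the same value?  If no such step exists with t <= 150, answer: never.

Simulating step by step:
t=0: [567, 743, 657, 121]  (not all equal)
t=1: [638, 547, 591, 476]  (not all equal)
t=2: [798, 845, 822, 857]  (not all equal)
t=3: [348, 323, 335, 317]  (not all equal)
t=4: [655, 642, 648, 639]  (not all equal)
t=5: [687, 694, 690, 695]  (not all equal)
t=6: [605, 601, 603, 601]  (not all equal)
t=7: [775, 777, 776, 777]  (not all equal)
t=8: [438, 437, 437, 437]  (not all equal)
t=9: [854, 854, 854, 854]  (all equal)

Answer: 9
Key observation: Synchronization is absorbing here: once all sites are equal they stay equal, and step 9 is the first all-equal step.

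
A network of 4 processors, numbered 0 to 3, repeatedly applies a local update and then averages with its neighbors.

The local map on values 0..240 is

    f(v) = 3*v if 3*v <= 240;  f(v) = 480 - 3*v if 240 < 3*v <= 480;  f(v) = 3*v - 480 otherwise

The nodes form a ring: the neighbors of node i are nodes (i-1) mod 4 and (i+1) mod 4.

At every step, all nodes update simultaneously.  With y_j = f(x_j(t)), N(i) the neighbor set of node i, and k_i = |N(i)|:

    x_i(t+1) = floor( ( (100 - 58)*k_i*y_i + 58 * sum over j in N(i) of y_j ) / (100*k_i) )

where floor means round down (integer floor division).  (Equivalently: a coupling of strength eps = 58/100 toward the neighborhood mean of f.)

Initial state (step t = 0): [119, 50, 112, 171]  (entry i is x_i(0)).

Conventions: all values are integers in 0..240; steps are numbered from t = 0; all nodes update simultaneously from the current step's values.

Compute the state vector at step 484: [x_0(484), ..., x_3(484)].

Answer: [156, 156, 156, 156]
Key observation: The state at step 37, [12, 12, 12, 12], reappears at step 41: the system is in a cycle of period 4 from step 37 on.  Therefore the state at step 484 equals the state at step 37 + ((484 - 37) mod 4) = 40, which is [156, 156, 156, 156].

Derivation:
t=0: [119, 50, 112, 171]
t=1: [104, 140, 113, 91]
t=2: [147, 114, 136, 176]
t=3: [70, 90, 84, 52]
t=4: [194, 215, 201, 192]
t=5: [118, 134, 127, 105]
t=6: [123, 98, 112, 134]
t=7: [123, 152, 137, 106]
t=8: [100, 62, 82, 120]
t=9: [164, 198, 187, 170]
t=10: [46, 74, 75, 39]
t=11: [156, 198, 192, 154]
t=12: [43, 79, 78, 38]
t=13: [155, 204, 200, 153]
t=14: [50, 94, 94, 47]
t=15: [161, 184, 181, 160]
t=16: [22, 49, 47, 19]
t=17: [86, 121, 118, 83]
t=18: [194, 150, 153, 197]
t=19: [83, 48, 49, 82]
t=20: [206, 170, 171, 207]
t=21: [107, 62, 63, 108]
t=22: [165, 179, 178, 166]
t=23: [28, 43, 44, 27]
t=24: [96, 116, 116, 96]
t=25: [174, 149, 149, 174]
t=26: [39, 35, 35, 39]
t=27: [113, 108, 108, 113]
t=28: [145, 151, 151, 145]
t=29: [39, 32, 32, 39]
t=30: [110, 102, 102, 110]
t=31: [156, 167, 167, 156]
t=32: [14, 18, 18, 14]
t=33: [45, 50, 50, 45]
t=34: [139, 145, 145, 139]
t=35: [57, 50, 50, 57]
t=36: [164, 156, 156, 164]
t=37: [12, 12, 12, 12]
t=38: [36, 36, 36, 36]
t=39: [108, 108, 108, 108]
t=40: [156, 156, 156, 156]
t=41: [12, 12, 12, 12]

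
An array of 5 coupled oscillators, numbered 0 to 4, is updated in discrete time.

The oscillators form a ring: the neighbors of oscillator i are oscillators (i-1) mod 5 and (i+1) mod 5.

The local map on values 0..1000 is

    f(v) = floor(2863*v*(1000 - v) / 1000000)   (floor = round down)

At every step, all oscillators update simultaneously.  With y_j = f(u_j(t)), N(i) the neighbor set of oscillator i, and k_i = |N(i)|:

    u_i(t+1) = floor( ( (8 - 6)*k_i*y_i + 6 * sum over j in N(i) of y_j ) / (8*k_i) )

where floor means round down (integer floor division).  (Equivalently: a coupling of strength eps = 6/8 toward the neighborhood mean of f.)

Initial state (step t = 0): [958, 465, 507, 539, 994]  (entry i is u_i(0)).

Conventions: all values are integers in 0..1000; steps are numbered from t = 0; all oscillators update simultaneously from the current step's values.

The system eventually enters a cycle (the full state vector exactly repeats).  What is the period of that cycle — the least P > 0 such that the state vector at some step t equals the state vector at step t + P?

Simulating step by step:
t=0: [958, 465, 507, 539, 994]
t=1: [302, 489, 712, 452, 314]
t=2: [649, 625, 680, 628, 646]
t=3: [659, 645, 657, 645, 658]
t=4: [647, 646, 652, 647, 647]
t=5: [653, 651, 652, 651, 653]
t=6: [648, 648, 649, 648, 648]
t=7: [653, 652, 652, 652, 653]
t=8: [648, 648, 649, 648, 648]

Answer: 2
Key observation: The state at step 6, [648, 648, 649, 648, 648], reappears at step 8 — and no state repeats earlier — so the cycle the system enters has period 2.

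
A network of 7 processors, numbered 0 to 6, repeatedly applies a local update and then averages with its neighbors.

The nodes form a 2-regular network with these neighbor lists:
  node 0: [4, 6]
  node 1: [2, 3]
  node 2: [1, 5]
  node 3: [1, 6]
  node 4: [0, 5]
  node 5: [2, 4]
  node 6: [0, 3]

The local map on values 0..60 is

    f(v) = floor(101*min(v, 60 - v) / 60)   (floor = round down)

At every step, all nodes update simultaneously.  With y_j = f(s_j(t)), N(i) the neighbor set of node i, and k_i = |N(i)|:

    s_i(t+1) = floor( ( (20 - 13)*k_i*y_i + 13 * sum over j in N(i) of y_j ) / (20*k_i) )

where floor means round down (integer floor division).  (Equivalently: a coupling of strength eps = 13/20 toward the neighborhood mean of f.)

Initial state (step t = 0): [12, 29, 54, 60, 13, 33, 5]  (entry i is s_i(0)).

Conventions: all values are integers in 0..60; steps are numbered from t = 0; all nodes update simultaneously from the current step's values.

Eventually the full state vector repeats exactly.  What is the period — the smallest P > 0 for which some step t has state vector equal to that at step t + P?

Answer: 4
Key observation: The state at step 13, [41, 37, 28, 43, 34, 26, 46], reappears at step 17 — and no state repeats earlier — so the cycle the system enters has period 4.

Derivation:
t=0: [12, 29, 54, 60, 13, 33, 5]
t=1: [16, 20, 33, 18, 28, 25, 9]
t=2: [29, 35, 40, 26, 38, 44, 23]
t=3: [41, 39, 33, 41, 37, 31, 42]
t=4: [32, 36, 42, 31, 38, 43, 30]
t=5: [44, 39, 32, 46, 37, 31, 48]
t=6: [27, 35, 43, 25, 37, 44, 22]
t=7: [40, 37, 31, 40, 36, 30, 41]
t=8: [34, 39, 45, 33, 40, 46, 32]
t=9: [41, 35, 27, 42, 33, 26, 45]
t=10: [33, 39, 43, 32, 39, 44, 28]
t=11: [42, 36, 29, 43, 35, 29, 46]
t=12: [31, 38, 45, 30, 40, 46, 26]
t=13: [41, 37, 28, 43, 34, 26, 46]
t=14: [32, 37, 42, 29, 39, 44, 27]
t=15: [42, 38, 31, 43, 35, 30, 46]
t=16: [31, 37, 45, 29, 40, 46, 26]
t=17: [41, 37, 28, 43, 34, 26, 46]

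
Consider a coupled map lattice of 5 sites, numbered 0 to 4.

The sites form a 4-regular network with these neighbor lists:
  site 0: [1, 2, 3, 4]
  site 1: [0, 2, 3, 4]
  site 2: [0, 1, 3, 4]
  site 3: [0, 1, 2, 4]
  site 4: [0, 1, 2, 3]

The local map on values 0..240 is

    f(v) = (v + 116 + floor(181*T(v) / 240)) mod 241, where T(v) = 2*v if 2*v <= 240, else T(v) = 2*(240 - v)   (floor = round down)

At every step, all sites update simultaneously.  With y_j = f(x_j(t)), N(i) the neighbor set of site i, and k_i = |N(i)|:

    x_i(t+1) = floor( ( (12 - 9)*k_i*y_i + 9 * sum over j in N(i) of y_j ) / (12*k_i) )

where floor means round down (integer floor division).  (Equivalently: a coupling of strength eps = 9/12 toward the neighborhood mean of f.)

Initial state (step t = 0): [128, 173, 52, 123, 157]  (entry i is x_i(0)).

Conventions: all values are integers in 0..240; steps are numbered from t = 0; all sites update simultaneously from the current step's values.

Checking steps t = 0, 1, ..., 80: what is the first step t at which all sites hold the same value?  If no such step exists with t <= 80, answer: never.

Simulating step by step:
t=0: [128, 173, 52, 123, 157]  (not all equal)
t=1: [133, 132, 123, 133, 132]  (not all equal)
t=2: [169, 169, 170, 169, 169]  (not all equal)
t=3: [150, 150, 150, 150, 150]  (all equal)

Answer: 3
Key observation: Synchronization is absorbing here: once all sites are equal they stay equal, and step 3 is the first all-equal step.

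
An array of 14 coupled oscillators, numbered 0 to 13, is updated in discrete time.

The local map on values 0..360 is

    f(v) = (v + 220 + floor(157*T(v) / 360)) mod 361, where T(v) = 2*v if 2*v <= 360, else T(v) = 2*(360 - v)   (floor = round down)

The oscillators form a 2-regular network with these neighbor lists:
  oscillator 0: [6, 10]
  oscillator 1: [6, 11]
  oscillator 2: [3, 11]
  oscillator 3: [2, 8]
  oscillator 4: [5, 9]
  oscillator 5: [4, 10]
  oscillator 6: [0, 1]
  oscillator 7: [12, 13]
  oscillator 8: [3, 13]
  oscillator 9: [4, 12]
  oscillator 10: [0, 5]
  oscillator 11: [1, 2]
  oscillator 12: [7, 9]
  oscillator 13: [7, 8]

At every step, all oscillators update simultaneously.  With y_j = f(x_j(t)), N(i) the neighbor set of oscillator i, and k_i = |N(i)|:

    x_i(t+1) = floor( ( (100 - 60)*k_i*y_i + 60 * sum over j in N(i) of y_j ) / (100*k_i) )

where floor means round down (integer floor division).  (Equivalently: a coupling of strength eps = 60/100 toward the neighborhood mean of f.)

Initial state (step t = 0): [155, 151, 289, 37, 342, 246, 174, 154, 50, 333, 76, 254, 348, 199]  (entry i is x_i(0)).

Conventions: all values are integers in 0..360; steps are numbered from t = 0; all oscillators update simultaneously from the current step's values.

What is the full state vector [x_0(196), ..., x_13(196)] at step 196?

Simulating step by step:
t=0: [155, 151, 289, 37, 342, 246, 174, 154, 50, 333, 76, 254, 348, 199]
t=1: [115, 173, 231, 272, 212, 146, 160, 183, 271, 215, 106, 187, 195, 217]
t=2: [94, 179, 201, 205, 179, 129, 140, 197, 204, 199, 84, 193, 197, 200]
t=3: [54, 173, 198, 198, 167, 103, 116, 198, 198, 196, 46, 196, 198, 198]
t=4: [243, 155, 198, 198, 143, 163, 181, 198, 198, 189, 234, 193, 198, 198]
t=5: [201, 177, 197, 198, 158, 164, 184, 198, 198, 176, 191, 182, 197, 198]
t=6: [197, 193, 197, 198, 167, 171, 194, 198, 198, 180, 188, 194, 195, 198]
t=7: [197, 197, 197, 198, 180, 182, 197, 197, 198, 188, 191, 197, 197, 198]
t=8: [197, 198, 198, 198, 196, 196, 198, 198, 198, 197, 197, 198, 197, 198]
t=9: [198, 198, 198, 198, 198, 198, 198, 198, 198, 198, 198, 198, 198, 198]
t=10: [198, 198, 198, 198, 198, 198, 198, 198, 198, 198, 198, 198, 198, 198]

Answer: [198, 198, 198, 198, 198, 198, 198, 198, 198, 198, 198, 198, 198, 198]
Key observation: The state at step 9, [198, 198, 198, 198, 198, 198, 198, 198, 198, 198, 198, 198, 198, 198], reappears at step 10: the system is in a cycle of period 1 from step 9 on.  Therefore the state at step 196 equals the state at step 9 + ((196 - 9) mod 1) = 9, which is [198, 198, 198, 198, 198, 198, 198, 198, 198, 198, 198, 198, 198, 198].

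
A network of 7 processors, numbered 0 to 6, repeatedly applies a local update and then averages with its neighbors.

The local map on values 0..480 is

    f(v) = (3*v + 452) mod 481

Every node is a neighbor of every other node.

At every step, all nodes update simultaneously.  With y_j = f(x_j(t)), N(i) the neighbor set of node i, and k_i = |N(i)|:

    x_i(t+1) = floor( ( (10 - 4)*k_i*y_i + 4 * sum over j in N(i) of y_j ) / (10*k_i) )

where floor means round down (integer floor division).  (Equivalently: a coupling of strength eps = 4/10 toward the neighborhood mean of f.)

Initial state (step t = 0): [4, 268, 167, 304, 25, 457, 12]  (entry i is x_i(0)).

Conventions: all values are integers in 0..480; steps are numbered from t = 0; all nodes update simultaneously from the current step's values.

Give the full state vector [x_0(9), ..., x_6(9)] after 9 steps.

Answer: [112, 163, 74, 106, 171, 176, 99]

Derivation:
t=0: [4, 268, 167, 304, 25, 457, 12]
t=1: [385, 294, 389, 352, 162, 340, 141]
t=2: [197, 308, 204, 145, 354, 125, 320]
t=3: [167, 345, 179, 341, 162, 309, 364]
t=4: [355, 126, 117, 120, 347, 325, 157]
t=5: [175, 321, 307, 312, 162, 383, 371]
t=6: [144, 377, 355, 363, 379, 220, 201]
t=7: [288, 148, 113, 125, 151, 153, 123]
t=8: [363, 395, 339, 359, 400, 403, 355]
t=9: [112, 163, 74, 106, 171, 176, 99]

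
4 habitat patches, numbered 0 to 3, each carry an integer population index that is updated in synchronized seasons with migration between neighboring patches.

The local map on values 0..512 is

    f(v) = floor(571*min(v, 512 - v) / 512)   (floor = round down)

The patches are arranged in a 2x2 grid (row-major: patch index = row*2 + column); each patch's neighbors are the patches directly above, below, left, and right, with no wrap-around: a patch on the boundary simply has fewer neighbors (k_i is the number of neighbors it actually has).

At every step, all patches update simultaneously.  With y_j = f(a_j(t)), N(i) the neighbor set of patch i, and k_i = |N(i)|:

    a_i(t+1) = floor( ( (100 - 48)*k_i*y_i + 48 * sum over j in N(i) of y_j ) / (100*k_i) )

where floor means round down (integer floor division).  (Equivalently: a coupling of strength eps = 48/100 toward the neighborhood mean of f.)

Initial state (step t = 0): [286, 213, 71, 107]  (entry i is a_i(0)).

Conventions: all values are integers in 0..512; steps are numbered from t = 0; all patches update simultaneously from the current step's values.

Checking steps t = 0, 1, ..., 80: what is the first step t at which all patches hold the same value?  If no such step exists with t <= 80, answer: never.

Simulating step by step:
t=0: [286, 213, 71, 107]  (not all equal)
t=1: [206, 212, 130, 137]  (not all equal)
t=2: [210, 214, 166, 170]  (not all equal)
t=3: [223, 225, 197, 199]  (not all equal)
t=4: [241, 242, 226, 227]  (not all equal)
t=5: [264, 264, 256, 256]  (not all equal)
t=6: [278, 278, 282, 282]  (not all equal)
t=7: [259, 259, 256, 256]  (not all equal)
t=8: [282, 282, 284, 284]  (not all equal)
t=9: [255, 255, 254, 254]  (not all equal)
t=10: [283, 283, 283, 283]  (all equal)

Answer: 10
Key observation: Synchronization is absorbing here: once all patches are equal they stay equal, and step 10 is the first all-equal step.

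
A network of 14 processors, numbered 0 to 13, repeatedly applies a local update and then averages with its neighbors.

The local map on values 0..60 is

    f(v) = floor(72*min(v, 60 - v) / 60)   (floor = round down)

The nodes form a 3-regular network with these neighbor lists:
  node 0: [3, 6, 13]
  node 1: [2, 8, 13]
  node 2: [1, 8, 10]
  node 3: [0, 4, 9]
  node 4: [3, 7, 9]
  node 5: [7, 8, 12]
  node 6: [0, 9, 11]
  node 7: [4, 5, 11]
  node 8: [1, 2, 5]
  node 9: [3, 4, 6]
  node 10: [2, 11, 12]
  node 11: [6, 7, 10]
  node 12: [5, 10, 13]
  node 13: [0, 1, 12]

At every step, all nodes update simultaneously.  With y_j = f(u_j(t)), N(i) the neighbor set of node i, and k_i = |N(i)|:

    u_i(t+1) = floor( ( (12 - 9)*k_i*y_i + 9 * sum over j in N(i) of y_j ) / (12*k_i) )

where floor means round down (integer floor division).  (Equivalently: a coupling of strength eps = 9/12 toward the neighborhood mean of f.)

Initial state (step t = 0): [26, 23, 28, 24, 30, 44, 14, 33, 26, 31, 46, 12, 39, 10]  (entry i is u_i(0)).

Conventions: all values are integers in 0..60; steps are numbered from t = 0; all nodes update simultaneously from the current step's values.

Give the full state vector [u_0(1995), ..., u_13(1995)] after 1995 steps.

Simulating step by step:
t=0: [26, 23, 28, 24, 30, 44, 14, 33, 26, 31, 46, 12, 39, 10]
t=1: [21, 25, 26, 32, 32, 26, 23, 25, 27, 28, 22, 19, 18, 23]
t=2: [28, 30, 29, 31, 32, 28, 26, 29, 31, 31, 25, 26, 26, 25]
t=3: [32, 33, 33, 33, 33, 33, 32, 32, 34, 33, 31, 31, 31, 32]
t=4: [32, 32, 32, 32, 32, 32, 33, 32, 31, 32, 33, 33, 33, 33]
t=5: [32, 33, 33, 33, 33, 33, 32, 32, 33, 32, 32, 32, 32, 32]
t=6: [32, 32, 32, 32, 32, 32, 33, 32, 32, 32, 32, 33, 32, 32]
t=7: [32, 33, 33, 33, 33, 33, 32, 32, 33, 32, 32, 32, 33, 33]
t=8: [32, 32, 32, 32, 32, 32, 33, 32, 32, 32, 32, 33, 32, 32]

Answer: [32, 33, 33, 33, 33, 33, 32, 32, 33, 32, 32, 32, 33, 33]
Key observation: The state at step 6, [32, 32, 32, 32, 32, 32, 33, 32, 32, 32, 32, 33, 32, 32], reappears at step 8: the system is in a cycle of period 2 from step 6 on.  Therefore the state at step 1995 equals the state at step 6 + ((1995 - 6) mod 2) = 7, which is [32, 33, 33, 33, 33, 33, 32, 32, 33, 32, 32, 32, 33, 33].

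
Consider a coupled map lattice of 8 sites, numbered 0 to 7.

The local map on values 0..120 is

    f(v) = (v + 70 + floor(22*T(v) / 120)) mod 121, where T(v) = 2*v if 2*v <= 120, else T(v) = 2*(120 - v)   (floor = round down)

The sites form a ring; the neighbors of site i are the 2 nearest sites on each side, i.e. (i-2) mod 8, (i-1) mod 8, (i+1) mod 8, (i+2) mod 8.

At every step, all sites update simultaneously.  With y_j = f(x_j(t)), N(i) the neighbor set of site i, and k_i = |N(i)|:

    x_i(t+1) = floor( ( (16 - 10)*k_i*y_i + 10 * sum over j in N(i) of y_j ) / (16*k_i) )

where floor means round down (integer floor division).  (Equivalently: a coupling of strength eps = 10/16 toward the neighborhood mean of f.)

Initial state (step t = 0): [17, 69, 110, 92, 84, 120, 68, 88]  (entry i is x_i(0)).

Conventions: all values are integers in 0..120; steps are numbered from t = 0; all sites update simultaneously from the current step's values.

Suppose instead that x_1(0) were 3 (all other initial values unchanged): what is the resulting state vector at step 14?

Answer: [34, 34, 34, 34, 34, 34, 34, 34]
Key observation: This trace re-runs the system from the modified initial state.

Derivation:
t=0: [17, 3, 110, 92, 84, 120, 68, 88]
t=1: [69, 67, 64, 58, 51, 54, 53, 60]
t=2: [32, 33, 30, 27, 23, 23, 24, 29]
t=3: [110, 111, 109, 106, 103, 103, 104, 108]
t=4: [61, 61, 61, 60, 58, 58, 59, 60]
t=5: [30, 31, 30, 30, 29, 29, 29, 30]
t=6: [110, 111, 110, 110, 109, 109, 109, 110]
t=7: [62, 62, 62, 62, 62, 62, 62, 62]
t=8: [32, 32, 32, 32, 32, 32, 32, 32]
t=9: [113, 113, 113, 113, 113, 113, 113, 113]
t=10: [64, 64, 64, 64, 64, 64, 64, 64]
t=11: [33, 33, 33, 33, 33, 33, 33, 33]
t=12: [115, 115, 115, 115, 115, 115, 115, 115]
t=13: [65, 65, 65, 65, 65, 65, 65, 65]
t=14: [34, 34, 34, 34, 34, 34, 34, 34]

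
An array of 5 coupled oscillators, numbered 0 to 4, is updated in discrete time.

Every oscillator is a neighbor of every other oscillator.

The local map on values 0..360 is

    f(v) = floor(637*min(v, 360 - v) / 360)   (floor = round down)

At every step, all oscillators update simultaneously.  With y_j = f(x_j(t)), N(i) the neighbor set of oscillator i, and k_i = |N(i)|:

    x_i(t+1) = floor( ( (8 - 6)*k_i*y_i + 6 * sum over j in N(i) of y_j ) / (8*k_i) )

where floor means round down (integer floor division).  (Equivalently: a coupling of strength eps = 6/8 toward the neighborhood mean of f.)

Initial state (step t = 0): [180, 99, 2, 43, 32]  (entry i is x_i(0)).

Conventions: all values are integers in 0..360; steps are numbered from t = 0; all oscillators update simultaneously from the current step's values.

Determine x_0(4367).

Simulating step by step:
t=0: [180, 99, 2, 43, 32]
t=1: [137, 128, 117, 122, 121]
t=2: [222, 221, 219, 220, 220]
t=3: [246, 246, 246, 246, 246]
t=4: [201, 201, 201, 201, 201]
t=5: [281, 281, 281, 281, 281]
t=6: [139, 139, 139, 139, 139]
t=7: [245, 245, 245, 245, 245]
t=8: [203, 203, 203, 203, 203]
t=9: [277, 277, 277, 277, 277]
t=10: [146, 146, 146, 146, 146]
t=11: [258, 258, 258, 258, 258]
t=12: [180, 180, 180, 180, 180]
t=13: [318, 318, 318, 318, 318]
t=14: [74, 74, 74, 74, 74]
t=15: [130, 130, 130, 130, 130]
t=16: [230, 230, 230, 230, 230]
t=17: [230, 230, 230, 230, 230]

Answer: x_0(4367) = 230
Key observation: The state at step 16, [230, 230, 230, 230, 230], reappears at step 17: the system is in a cycle of period 1 from step 16 on.  Therefore the state at step 4367 equals the state at step 16 + ((4367 - 16) mod 1) = 16, which is [230, 230, 230, 230, 230].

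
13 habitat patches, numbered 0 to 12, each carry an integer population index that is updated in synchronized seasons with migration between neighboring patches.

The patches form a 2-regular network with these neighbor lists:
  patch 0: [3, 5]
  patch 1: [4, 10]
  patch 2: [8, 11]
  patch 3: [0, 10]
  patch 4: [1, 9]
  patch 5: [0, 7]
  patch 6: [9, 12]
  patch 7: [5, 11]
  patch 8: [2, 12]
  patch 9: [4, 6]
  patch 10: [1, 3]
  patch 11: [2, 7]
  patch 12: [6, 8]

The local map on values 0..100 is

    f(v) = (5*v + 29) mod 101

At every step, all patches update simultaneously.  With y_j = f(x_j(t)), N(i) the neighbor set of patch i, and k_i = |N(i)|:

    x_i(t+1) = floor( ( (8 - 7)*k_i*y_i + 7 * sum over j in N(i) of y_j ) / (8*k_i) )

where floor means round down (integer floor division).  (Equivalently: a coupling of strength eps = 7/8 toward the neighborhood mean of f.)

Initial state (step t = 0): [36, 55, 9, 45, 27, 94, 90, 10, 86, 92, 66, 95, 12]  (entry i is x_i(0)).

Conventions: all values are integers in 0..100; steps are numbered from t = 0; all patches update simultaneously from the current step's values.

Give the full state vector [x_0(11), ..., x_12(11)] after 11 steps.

Simulating step by step:
t=0: [36, 55, 9, 45, 27, 94, 90, 10, 86, 92, 66, 95, 12]
t=1: [65, 52, 77, 34, 45, 49, 85, 95, 78, 71, 30, 79, 68]
t=2: [80, 67, 16, 68, 80, 75, 70, 52, 35, 54, 90, 50, 36]
t=3: [32, 51, 35, 52, 72, 49, 55, 44, 6, 56, 64, 51, 35]
t=4: [80, 68, 61, 69, 49, 68, 3, 73, 9, 38, 79, 31, 26]
t=5: [63, 48, 72, 28, 45, 59, 38, 76, 48, 52, 62, 63, 58]
t=6: [44, 46, 58, 42, 73, 22, 47, 27, 53, 41, 63, 44, 38]
t=7: [38, 64, 62, 43, 50, 52, 29, 45, 25, 70, 46, 40, 69]
t=8: [58, 64, 39, 37, 63, 41, 73, 56, 53, 75, 45, 41, 64]
t=9: [21, 46, 57, 31, 25, 13, 31, 28, 41, 57, 31, 16, 85]
t=10: [81, 66, 18, 61, 36, 55, 37, 53, 30, 60, 71, 35, 56]
t=11: [17, 45, 37, 52, 36, 53, 15, 12, 20, 11, 48, 48, 40]

Answer: [17, 45, 37, 52, 36, 53, 15, 12, 20, 11, 48, 48, 40]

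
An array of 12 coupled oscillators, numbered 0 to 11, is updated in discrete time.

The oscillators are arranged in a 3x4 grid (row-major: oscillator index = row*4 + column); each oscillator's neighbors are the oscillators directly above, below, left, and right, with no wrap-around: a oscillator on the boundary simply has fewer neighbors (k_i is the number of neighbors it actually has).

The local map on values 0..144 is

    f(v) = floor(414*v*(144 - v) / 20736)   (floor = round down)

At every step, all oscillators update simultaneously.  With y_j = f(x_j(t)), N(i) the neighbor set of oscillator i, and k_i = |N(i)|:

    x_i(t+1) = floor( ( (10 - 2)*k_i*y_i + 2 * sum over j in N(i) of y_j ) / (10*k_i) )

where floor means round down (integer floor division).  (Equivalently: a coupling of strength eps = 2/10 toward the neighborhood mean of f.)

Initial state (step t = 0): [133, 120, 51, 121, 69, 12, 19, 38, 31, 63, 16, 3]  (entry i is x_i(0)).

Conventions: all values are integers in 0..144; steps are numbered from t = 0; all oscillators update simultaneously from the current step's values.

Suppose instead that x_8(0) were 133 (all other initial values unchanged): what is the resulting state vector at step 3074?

Simulating step by step:
t=0: [133, 120, 51, 121, 69, 12, 19, 38, 133, 63, 16, 3]
t=1: [39, 55, 85, 61, 88, 40, 49, 71, 43, 87, 42, 18]
t=2: [84, 95, 99, 101, 95, 85, 92, 98, 88, 96, 83, 54]
t=3: [98, 92, 88, 86, 93, 98, 94, 90, 96, 93, 99, 96]
t=4: [90, 94, 97, 98, 93, 90, 93, 96, 92, 93, 89, 92]
t=5: [96, 93, 91, 90, 94, 96, 94, 92, 94, 94, 96, 94]
t=6: [92, 93, 95, 96, 92, 92, 93, 94, 93, 92, 92, 93]
t=7: [94, 94, 92, 92, 94, 94, 93, 93, 94, 94, 94, 94]
t=8: [93, 93, 94, 94, 93, 93, 93, 94, 93, 93, 93, 93]
t=9: [94, 93, 93, 93, 94, 94, 93, 93, 94, 94, 94, 93]
t=10: [93, 93, 94, 94, 93, 93, 93, 94, 93, 93, 93, 93]

Answer: [93, 93, 94, 94, 93, 93, 93, 94, 93, 93, 93, 93]
Key observation: The state at step 8, [93, 93, 94, 94, 93, 93, 93, 94, 93, 93, 93, 93], reappears at step 10: the system is in a cycle of period 2 from step 8 on.  Therefore the state at step 3074 equals the state at step 8 + ((3074 - 8) mod 2) = 8, which is [93, 93, 94, 94, 93, 93, 93, 94, 93, 93, 93, 93].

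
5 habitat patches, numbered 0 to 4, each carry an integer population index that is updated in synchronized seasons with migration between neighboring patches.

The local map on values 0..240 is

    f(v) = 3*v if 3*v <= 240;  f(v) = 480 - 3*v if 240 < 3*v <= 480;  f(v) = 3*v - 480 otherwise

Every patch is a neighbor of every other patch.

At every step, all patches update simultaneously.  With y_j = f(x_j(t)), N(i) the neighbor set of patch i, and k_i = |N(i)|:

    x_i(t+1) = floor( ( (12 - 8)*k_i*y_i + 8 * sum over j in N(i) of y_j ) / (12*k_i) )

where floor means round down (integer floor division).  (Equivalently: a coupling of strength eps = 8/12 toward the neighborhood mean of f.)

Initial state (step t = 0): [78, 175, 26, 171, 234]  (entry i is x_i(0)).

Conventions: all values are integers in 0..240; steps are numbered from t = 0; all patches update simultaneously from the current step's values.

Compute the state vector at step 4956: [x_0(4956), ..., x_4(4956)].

Answer: [201, 201, 201, 201, 201]
Key observation: The state at step 10, [129, 129, 129, 129, 129], reappears at step 18: the system is in a cycle of period 8 from step 10 on.  Therefore the state at step 4956 equals the state at step 10 + ((4956 - 10) mod 8) = 12, which is [201, 201, 201, 201, 201].

Derivation:
t=0: [78, 175, 26, 171, 234]
t=1: [141, 109, 115, 107, 139]
t=2: [104, 120, 117, 121, 105]
t=3: [144, 136, 138, 136, 144]
t=4: [59, 63, 62, 63, 59]
t=5: [182, 184, 184, 184, 182]
t=6: [69, 70, 70, 70, 69]
t=7: [208, 209, 209, 209, 208]
t=8: [145, 146, 146, 146, 145]
t=9: [43, 43, 43, 43, 43]
t=10: [129, 129, 129, 129, 129]
t=11: [93, 93, 93, 93, 93]
t=12: [201, 201, 201, 201, 201]
t=13: [123, 123, 123, 123, 123]
t=14: [111, 111, 111, 111, 111]
t=15: [147, 147, 147, 147, 147]
t=16: [39, 39, 39, 39, 39]
t=17: [117, 117, 117, 117, 117]
t=18: [129, 129, 129, 129, 129]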